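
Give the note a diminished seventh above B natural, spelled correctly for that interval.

A seventh above B lands on the letter A.
A diminished seventh spans 9 semitones, so B moves to pitch class 8. On the letter A that is Ab.

Ab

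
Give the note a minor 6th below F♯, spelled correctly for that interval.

A#

F down a major sixth is Ab, so the target letter is A.
From F#, a minor sixth is 8 semitones down: A#.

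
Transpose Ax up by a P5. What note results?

E##

A up a perfect fifth is E, so the target letter is E.
From A##, a perfect fifth is 7 semitones up: E##.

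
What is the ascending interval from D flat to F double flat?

diminished third

The letter names run D→F, a span of 2 letter steps, so the interval is some kind of third.
Db to Fbb is 2 semitones. A major third is 4, so 2 makes it diminished.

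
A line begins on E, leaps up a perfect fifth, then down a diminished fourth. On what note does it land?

F##

A perfect fifth up from E is B (letter B, 7 semitones up).
A diminished fourth down from B is F## (letter F, 4 semitones down).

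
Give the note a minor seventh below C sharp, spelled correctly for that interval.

D#

C down a major seventh is Db, so the target letter is D.
From C#, a minor seventh is 10 semitones down: D#.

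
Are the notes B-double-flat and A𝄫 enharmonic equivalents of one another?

Two spellings are enharmonically equivalent only if they share a pitch class.
Here Bbb → 9, Abb → 7; 7 ≠ 9, so they are not.

No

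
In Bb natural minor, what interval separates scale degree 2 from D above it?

major second

Scale degree 2 of Bb natural minor is C.
C up to D: letters C→D make it a second; 2 semitones makes it major.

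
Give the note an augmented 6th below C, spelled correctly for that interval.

C down a major sixth is Eb, so the target letter is E.
From C, an augmented sixth is 10 semitones down: Ebb.

Ebb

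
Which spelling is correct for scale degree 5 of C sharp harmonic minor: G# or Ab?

Each scale degree takes a distinct letter name. Degree 5 of a scale on C must use the letter G.
G# and Ab are enharmonically the same pitch, but only G# uses the letter G, so it is the correct spelling here.

G#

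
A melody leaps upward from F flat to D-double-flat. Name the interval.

The letter names run F→D, a span of 5 letter steps, so the interval is some kind of sixth.
Fb to Dbb is 8 semitones. A major sixth is 9, so 8 makes it minor.

minor sixth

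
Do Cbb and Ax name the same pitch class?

No

Two spellings are enharmonically equivalent only if they share a pitch class.
Here Cbb → 10, A## → 11; 10 ≠ 11, so they are not.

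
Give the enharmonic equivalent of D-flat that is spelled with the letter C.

Db is pitch class 1. The letter C alone is pitch class 0.
To reach pitch class 1 from C requires an offset of +1 semitone, i.e. sharp: C#.

C#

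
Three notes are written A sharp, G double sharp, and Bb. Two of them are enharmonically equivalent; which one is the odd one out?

In 12-tone equal temperament, enharmonic equivalents share a pitch class. A# is pitch class 10; G## is pitch class 9; Bb is pitch class 10.
A# and Bb share pitch class 10, while G## is pitch class 9.

G##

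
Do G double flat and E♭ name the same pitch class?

Gbb is pitch class 5; Eb is pitch class 3.
The pitch classes differ (5 vs. 3), so they are not enharmonic equivalents.

No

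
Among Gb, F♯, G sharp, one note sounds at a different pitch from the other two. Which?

G#

In 12-tone equal temperament, enharmonic equivalents share a pitch class. Gb is pitch class 6; F# is pitch class 6; G# is pitch class 8.
Gb and F# share pitch class 6, while G# is pitch class 8.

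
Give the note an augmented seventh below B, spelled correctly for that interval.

Cb

B down a major seventh is C, so the target letter is C.
From B, an augmented seventh is 12 semitones down: Cb.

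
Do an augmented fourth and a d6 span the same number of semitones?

An augmented fourth spans 6 semitones; a diminished sixth spans 7.
The spans differ, so they are not enharmonic equivalents.

No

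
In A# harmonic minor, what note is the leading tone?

Degree 7 takes the letter 6 steps above A, which is G.
In harmonic minor, degree 7 sits 11 semitones above the tonic. A# + 11 semitones is pitch class 9, spelled on G as G##.

G##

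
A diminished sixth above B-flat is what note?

Gbb

A sixth above B lands on the letter G.
A diminished sixth spans 7 semitones, so Bb moves to pitch class 5. On the letter G that is Gbb.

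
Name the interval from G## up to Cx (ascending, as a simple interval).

Counting letters G–A–B–C gives a fourth.
G##→C## = 5 semitones, exactly the perfect fourth.

perfect fourth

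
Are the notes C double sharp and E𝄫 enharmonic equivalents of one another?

Yes

C## = pitch class 2 and Ebb = pitch class 2 — the same pitch class, so they are enharmonic equivalents.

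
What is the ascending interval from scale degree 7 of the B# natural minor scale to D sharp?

Scale degree 7 of B# natural minor is A#.
A# up to D#: letters A→D make it a fourth; 5 semitones makes it perfect.

perfect fourth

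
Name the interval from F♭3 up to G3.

augmented second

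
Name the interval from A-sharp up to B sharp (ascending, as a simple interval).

Counting letters A–B gives a second.
A#→B# = 2 semitones, exactly the major second.

major second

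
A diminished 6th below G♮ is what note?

A sixth below G lands on the letter B.
A diminished sixth spans 7 semitones, so G moves to pitch class 0. On the letter B that is B#.

B#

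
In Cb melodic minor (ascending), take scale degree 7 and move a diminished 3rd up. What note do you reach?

Scale degree 7 of Cb melodic minor (ascending) is Bb.
A diminished third (2 semitones) above Bb lands on the letter D, giving Dbb.

Dbb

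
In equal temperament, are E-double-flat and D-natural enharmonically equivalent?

Yes

Ebb is pitch class 2; D is pitch class 2.
All spellings map to pitch class 2, so they are enharmonically equivalent.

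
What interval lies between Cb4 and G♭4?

Counting letters C–D–E–F–G gives a fifth.
Cb→Gb = 7 semitones, exactly the perfect fifth.

perfect fifth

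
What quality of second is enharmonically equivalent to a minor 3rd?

A minor third spans 3 semitones.
A second spanning 3 semitones is augmented (the major second is 2).

augmented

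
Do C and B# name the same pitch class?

C = pitch class 0 and B# = pitch class 0 — the same pitch class, so they are enharmonic equivalents.

Yes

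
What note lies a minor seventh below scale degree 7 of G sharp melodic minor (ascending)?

Scale degree 7 of G# melodic minor (ascending) is F##.
A minor seventh (10 semitones) below F## lands on the letter G, giving G##.

G##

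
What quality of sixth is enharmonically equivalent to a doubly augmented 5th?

major

A doubly augmented fifth spans 9 semitones.
A sixth spanning 9 semitones is major (the major sixth is 9).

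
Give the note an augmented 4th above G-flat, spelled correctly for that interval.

G up a perfect fourth is C, so the target letter is C.
From Gb, an augmented fourth is 6 semitones up: C.

C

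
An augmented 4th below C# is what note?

C down a perfect fourth is G, so the target letter is G.
From C#, an augmented fourth is 6 semitones down: G.

G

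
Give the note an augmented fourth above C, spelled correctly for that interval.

A fourth above C lands on the letter F.
An augmented fourth spans 6 semitones, so C moves to pitch class 6. On the letter F that is F#.

F#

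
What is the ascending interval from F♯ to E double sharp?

The letter names run F→E, a span of 6 letter steps, so the interval is some kind of seventh.
F# to E## is 12 semitones. A major seventh is 11, so 12 makes it augmented.

augmented seventh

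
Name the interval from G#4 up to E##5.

augmented sixth

Counting letters G–A–B–C–D–E gives a sixth.
G#→E## = 10 semitones, 1 wider than the major sixth (9), so augmented.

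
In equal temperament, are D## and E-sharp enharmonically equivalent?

Two spellings are enharmonically equivalent only if they share a pitch class.
Here D## → 4, E# → 5; 4 ≠ 5, so they are not.

No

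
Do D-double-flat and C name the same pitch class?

Yes

Dbb is pitch class 0; C is pitch class 0.
All spellings map to pitch class 0, so they are enharmonically equivalent.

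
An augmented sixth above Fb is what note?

A sixth above F lands on the letter D.
An augmented sixth spans 10 semitones, so Fb moves to pitch class 2. On the letter D that is D.

D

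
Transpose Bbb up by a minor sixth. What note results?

B up a major sixth is G#, so the target letter is G.
From Bbb, a minor sixth is 8 semitones up: Gbb.

Gbb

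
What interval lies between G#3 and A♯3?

major second

Counting letters G–A gives a second.
G#→A# = 2 semitones, exactly the major second.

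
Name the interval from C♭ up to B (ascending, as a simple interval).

Counting letters C–D–E–F–G–A–B gives a seventh.
Cb→B = 12 semitones, 1 wider than the major seventh (11), so augmented.

augmented seventh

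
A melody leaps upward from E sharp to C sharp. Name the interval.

minor sixth

Counting letters E–F–G–A–B–C gives a sixth.
E#→C# = 8 semitones, 1 narrower than the major sixth (9), so minor.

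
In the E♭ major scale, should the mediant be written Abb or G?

Each scale degree takes a distinct letter name. Degree 3 of a scale on E must use the letter G.
G and Abb are enharmonically the same pitch, but only G uses the letter G, so it is the correct spelling here.

G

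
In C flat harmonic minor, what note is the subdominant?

Fb

The Cb harmonic minor scale runs Cb Db Ebb Fb Gb Abb Bb.
Degree 4 is Fb.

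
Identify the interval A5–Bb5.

minor second

Counting letters A–B gives a second.
A→Bb = 1 semitone, 1 narrower than the major second (2), so minor.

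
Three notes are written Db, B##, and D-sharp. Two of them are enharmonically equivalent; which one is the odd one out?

D#

In 12-tone equal temperament, enharmonic equivalents share a pitch class. Db is pitch class 1; B## is pitch class 1; D# is pitch class 3.
Db and B## share pitch class 1, while D# is pitch class 3.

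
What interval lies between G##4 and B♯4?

minor third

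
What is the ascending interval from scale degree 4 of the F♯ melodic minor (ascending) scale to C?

Scale degree 4 of F# melodic minor (ascending) is B.
B up to C: letters B→C make it a second; 1 semitone makes it minor.

minor second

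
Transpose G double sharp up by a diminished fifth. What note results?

D#

G up a perfect fifth is D, so the target letter is D.
From G##, a diminished fifth is 6 semitones up: D#.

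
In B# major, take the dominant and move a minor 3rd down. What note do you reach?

The dominant of B# major is F##.
A minor third (3 semitones) below F## lands on the letter D, giving D##.

D##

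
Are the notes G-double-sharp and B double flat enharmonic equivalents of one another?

G## is pitch class 9; Bbb is pitch class 9.
All spellings map to pitch class 9, so they are enharmonically equivalent.

Yes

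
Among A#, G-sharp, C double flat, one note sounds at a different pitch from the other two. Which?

In 12-tone equal temperament, enharmonic equivalents share a pitch class. A# is pitch class 10; G# is pitch class 8; Cbb is pitch class 10.
A# and Cbb share pitch class 10, while G# is pitch class 8.

G#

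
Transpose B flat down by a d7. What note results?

A seventh below B lands on the letter C.
A diminished seventh spans 9 semitones, so Bb moves to pitch class 1. On the letter C that is C#.

C#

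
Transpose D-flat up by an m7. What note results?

Cb

D up a major seventh is C#, so the target letter is C.
From Db, a minor seventh is 10 semitones up: Cb.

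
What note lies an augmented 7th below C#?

Db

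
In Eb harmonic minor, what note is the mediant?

Gb

The Eb harmonic minor scale runs Eb F Gb Ab Bb Cb D.
Degree 3 is Gb.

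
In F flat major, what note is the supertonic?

The Fb major scale runs Fb Gb Ab Bbb Cb Db Eb.
Degree 2 is Gb.

Gb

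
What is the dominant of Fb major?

Degree 5 takes the letter 4 steps above F, which is C.
In major, degree 5 sits 7 semitones above the tonic. Fb + 7 semitones is pitch class 11, spelled on C as Cb.

Cb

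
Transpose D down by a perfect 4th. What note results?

A

D down a perfect fourth is A, so the target letter is A.
From D, a perfect fourth is 5 semitones down: A.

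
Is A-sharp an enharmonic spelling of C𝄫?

Yes

A# is pitch class 10; Cbb is pitch class 10.
All spellings map to pitch class 10, so they are enharmonically equivalent.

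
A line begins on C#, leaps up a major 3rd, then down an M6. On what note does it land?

G#

A major third up from C# is E# (letter E, 4 semitones up).
A major sixth down from E# is G# (letter G, 9 semitones down).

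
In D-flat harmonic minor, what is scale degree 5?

Ab

Degree 5 takes the letter 4 steps above D, which is A.
In harmonic minor, degree 5 sits 7 semitones above the tonic. Db + 7 semitones is pitch class 8, spelled on A as Ab.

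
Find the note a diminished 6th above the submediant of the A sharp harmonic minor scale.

Db

The submediant of A# harmonic minor is F#.
A diminished sixth (7 semitones) above F# lands on the letter D, giving Db.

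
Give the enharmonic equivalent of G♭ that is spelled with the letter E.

E##

Plain E sits 2 semitones below Gb, so on the letter E the same pitch needs a double sharp: E##.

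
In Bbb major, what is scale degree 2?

The Bbb major scale runs Bbb Cb Db Ebb Fb Gb Ab.
Degree 2 is Cb.

Cb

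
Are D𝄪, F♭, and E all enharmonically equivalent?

Yes

D## is pitch class 4; Fb is pitch class 4; E is pitch class 4.
All spellings map to pitch class 4, so they are enharmonically equivalent.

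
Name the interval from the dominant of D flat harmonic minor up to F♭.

minor sixth

The dominant of Db harmonic minor is Ab.
Ab up to Fb: letters A→F make it a sixth; 8 semitones makes it minor.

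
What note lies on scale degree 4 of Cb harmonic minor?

Fb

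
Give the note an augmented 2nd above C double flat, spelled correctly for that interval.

Db

A second above C lands on the letter D.
An augmented second spans 3 semitones, so Cbb moves to pitch class 1. On the letter D that is Db.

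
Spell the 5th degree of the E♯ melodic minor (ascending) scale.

Degree 5 takes the letter 4 steps above E, which is B.
In melodic minor (ascending), degree 5 sits 7 semitones above the tonic. E# + 7 semitones is pitch class 0, spelled on B as B#.

B#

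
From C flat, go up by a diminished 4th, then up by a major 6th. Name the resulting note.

A diminished fourth up from Cb is Fbb (letter F, 4 semitones up).
A major sixth up from Fbb is Dbb (letter D, 9 semitones up).

Dbb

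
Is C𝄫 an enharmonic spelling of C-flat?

Two spellings are enharmonically equivalent only if they share a pitch class.
Here Cbb → 10, Cb → 11; 10 ≠ 11, so they are not.

No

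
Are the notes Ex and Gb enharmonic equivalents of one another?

Yes

E## = pitch class 6 and Gb = pitch class 6 — the same pitch class, so they are enharmonic equivalents.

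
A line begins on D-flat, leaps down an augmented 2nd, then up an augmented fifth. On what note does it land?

An augmented second down from Db is Cbb (letter C, 3 semitones down).
An augmented fifth up from Cbb is Gb (letter G, 8 semitones up).

Gb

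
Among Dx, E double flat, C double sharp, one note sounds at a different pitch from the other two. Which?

D##

In 12-tone equal temperament, enharmonic equivalents share a pitch class. D## is pitch class 4; Ebb is pitch class 2; C## is pitch class 2.
Ebb and C## share pitch class 2, while D## is pitch class 4.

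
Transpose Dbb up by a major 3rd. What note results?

A third above D lands on the letter F.
A major third spans 4 semitones, so Dbb moves to pitch class 4. On the letter F that is Fb.

Fb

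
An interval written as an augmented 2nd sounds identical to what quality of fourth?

doubly diminished

An augmented second spans 3 semitones.
A fourth spanning 3 semitones is doubly diminished (the perfect fourth is 5).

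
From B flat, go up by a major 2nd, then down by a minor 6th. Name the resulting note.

A major second up from Bb is C (letter C, 2 semitones up).
A minor sixth down from C is E (letter E, 8 semitones down).

E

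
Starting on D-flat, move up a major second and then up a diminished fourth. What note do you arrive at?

Abb

A major second up from Db is Eb (letter E, 2 semitones up).
A diminished fourth up from Eb is Abb (letter A, 4 semitones up).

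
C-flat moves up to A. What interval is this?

The letter names run C→A, a span of 5 letter steps, so the interval is some kind of sixth.
Cb to A is 10 semitones. A major sixth is 9, so 10 makes it augmented.

augmented sixth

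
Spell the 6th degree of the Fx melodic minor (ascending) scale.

The F## melodic minor (ascending) scale runs F## G## A# B# C## D## E##.
Degree 6 is D##.

D##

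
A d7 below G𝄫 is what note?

G down a major seventh is Ab, so the target letter is A.
From Gbb, a diminished seventh is 9 semitones down: Ab.

Ab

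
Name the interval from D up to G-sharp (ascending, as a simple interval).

Counting letters D–E–F–G gives a fourth.
D→G# = 6 semitones, 1 wider than the perfect fourth (5), so augmented.

augmented fourth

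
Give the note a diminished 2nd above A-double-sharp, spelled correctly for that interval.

A up a major second is B, so the target letter is B.
From A##, a diminished second is 0 semitones up: B.

B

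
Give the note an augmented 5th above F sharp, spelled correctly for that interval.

C##

A fifth above F lands on the letter C.
An augmented fifth spans 8 semitones, so F# moves to pitch class 2. On the letter C that is C##.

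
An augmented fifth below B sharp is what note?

E

A fifth below B lands on the letter E.
An augmented fifth spans 8 semitones, so B# moves to pitch class 4. On the letter E that is E.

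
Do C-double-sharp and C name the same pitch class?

No

Two spellings are enharmonically equivalent only if they share a pitch class.
Here C## → 2, C → 0; 0 ≠ 2, so they are not.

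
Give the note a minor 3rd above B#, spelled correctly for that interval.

D#

A third above B lands on the letter D.
A minor third spans 3 semitones, so B# moves to pitch class 3. On the letter D that is D#.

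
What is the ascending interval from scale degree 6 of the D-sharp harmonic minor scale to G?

Scale degree 6 of D# harmonic minor is B.
B up to G: letters B→G make it a sixth; 8 semitones makes it minor.

minor sixth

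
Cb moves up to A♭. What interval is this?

Counting letters C–D–E–F–G–A gives a sixth.
Cb→Ab = 9 semitones, exactly the major sixth.

major sixth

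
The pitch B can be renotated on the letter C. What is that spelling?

B is pitch class 11. The letter C alone is pitch class 0.
To reach pitch class 11 from C requires an offset of -1 semitone, i.e. flat: Cb.

Cb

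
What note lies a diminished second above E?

Fb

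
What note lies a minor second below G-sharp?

F##

G down a major second is F, so the target letter is F.
From G#, a minor second is 1 semitone down: F##.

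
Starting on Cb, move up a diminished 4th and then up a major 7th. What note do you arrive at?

Ebb

A diminished fourth up from Cb is Fbb (letter F, 4 semitones up).
A major seventh up from Fbb is Ebb (letter E, 11 semitones up).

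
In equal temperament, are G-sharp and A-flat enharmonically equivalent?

Yes

G# is pitch class 8; Ab is pitch class 8.
All spellings map to pitch class 8, so they are enharmonically equivalent.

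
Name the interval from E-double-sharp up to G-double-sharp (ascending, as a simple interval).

minor third

The letter names run E→G, a span of 2 letter steps, so the interval is some kind of third.
E## to G## is 3 semitones. A major third is 4, so 3 makes it minor.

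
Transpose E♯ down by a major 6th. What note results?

G#

A sixth below E lands on the letter G.
A major sixth spans 9 semitones, so E# moves to pitch class 8. On the letter G that is G#.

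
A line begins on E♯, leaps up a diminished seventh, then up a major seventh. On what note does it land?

C#

A diminished seventh up from E# is D (letter D, 9 semitones up).
A major seventh up from D is C# (letter C, 11 semitones up).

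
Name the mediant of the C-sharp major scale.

E#

Degree 3 takes the letter 2 steps above C, which is E.
In major, degree 3 sits 4 semitones above the tonic. C# + 4 semitones is pitch class 5, spelled on E as E#.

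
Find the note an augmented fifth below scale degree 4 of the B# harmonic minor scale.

Scale degree 4 of B# harmonic minor is E#.
An augmented fifth (8 semitones) below E# lands on the letter A, giving A.

A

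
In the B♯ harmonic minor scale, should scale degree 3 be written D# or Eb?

Each scale degree takes a distinct letter name. Degree 3 of a scale on B must use the letter D.
D# and Eb are enharmonically the same pitch, but only D# uses the letter D, so it is the correct spelling here.

D#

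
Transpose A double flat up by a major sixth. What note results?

Fb

A sixth above A lands on the letter F.
A major sixth spans 9 semitones, so Abb moves to pitch class 4. On the letter F that is Fb.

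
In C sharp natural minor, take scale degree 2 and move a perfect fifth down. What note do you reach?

Scale degree 2 of C# natural minor is D#.
A perfect fifth (7 semitones) below D# lands on the letter G, giving G#.

G#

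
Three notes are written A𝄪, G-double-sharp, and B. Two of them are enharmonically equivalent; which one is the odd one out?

G##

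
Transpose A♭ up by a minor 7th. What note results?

A up a major seventh is G#, so the target letter is G.
From Ab, a minor seventh is 10 semitones up: Gb.

Gb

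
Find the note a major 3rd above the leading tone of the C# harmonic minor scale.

The leading tone of C# harmonic minor is B#.
A major third (4 semitones) above B# lands on the letter D, giving D##.

D##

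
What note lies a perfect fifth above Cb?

C up a perfect fifth is G, so the target letter is G.
From Cb, a perfect fifth is 7 semitones up: Gb.

Gb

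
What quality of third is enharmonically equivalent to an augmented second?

An augmented second spans 3 semitones.
A third spanning 3 semitones is minor (the major third is 4).

minor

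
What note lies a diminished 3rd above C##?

E

A third above C lands on the letter E.
A diminished third spans 2 semitones, so C## moves to pitch class 4. On the letter E that is E.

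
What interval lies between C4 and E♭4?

minor third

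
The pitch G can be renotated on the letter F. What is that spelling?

F##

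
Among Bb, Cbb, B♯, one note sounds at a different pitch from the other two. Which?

B#

In 12-tone equal temperament, enharmonic equivalents share a pitch class. Bb is pitch class 10; Cbb is pitch class 10; B# is pitch class 0.
Bb and Cbb share pitch class 10, while B# is pitch class 0.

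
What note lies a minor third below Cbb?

Abb

A third below C lands on the letter A.
A minor third spans 3 semitones, so Cbb moves to pitch class 7. On the letter A that is Abb.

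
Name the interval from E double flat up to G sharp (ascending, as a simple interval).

doubly augmented third

The letter names run E→G, a span of 2 letter steps, so the interval is some kind of third.
Ebb to G# is 6 semitones. A major third is 4, so 6 makes it doubly augmented.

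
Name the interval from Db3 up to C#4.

Counting letters D–E–F–G–A–B–C gives a seventh.
Db→C# = 12 semitones, 1 wider than the major seventh (11), so augmented.

augmented seventh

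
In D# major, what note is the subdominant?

The D# major scale runs D# E# F## G# A# B# C##.
Degree 4 is G#.

G#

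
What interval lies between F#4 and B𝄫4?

doubly diminished fourth

The letter names run F→B, a span of 3 letter steps, so the interval is some kind of fourth.
F# to Bbb is 3 semitones. A perfect fourth is 5, so 3 makes it doubly diminished.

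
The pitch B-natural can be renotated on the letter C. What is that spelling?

Plain C sits 1 semitone above B, so on the letter C the same pitch needs a flat: Cb.

Cb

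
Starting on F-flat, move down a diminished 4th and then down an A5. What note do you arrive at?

Fb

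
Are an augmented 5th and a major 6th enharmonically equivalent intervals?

An augmented fifth spans 8 semitones; a major sixth spans 9.
The spans differ, so they are not enharmonic equivalents.

No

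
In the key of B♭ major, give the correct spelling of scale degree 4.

Eb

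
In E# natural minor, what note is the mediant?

G#

The E# natural minor scale runs E# F## G# A# B# C# D#.
Degree 3 is G#.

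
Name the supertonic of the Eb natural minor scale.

The Eb natural minor scale runs Eb F Gb Ab Bb Cb Db.
Degree 2 is F.

F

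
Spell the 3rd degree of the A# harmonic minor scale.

C#

Degree 3 takes the letter 2 steps above A, which is C.
In harmonic minor, degree 3 sits 3 semitones above the tonic. A# + 3 semitones is pitch class 1, spelled on C as C#.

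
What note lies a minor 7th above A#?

A up a major seventh is G#, so the target letter is G.
From A#, a minor seventh is 10 semitones up: G#.

G#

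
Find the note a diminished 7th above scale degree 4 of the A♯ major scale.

C

Scale degree 4 of A# major is D#.
A diminished seventh (9 semitones) above D# lands on the letter C, giving C.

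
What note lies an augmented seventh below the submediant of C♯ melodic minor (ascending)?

The submediant of C# melodic minor (ascending) is A#.
An augmented seventh (12 semitones) below A# lands on the letter B, giving Bb.

Bb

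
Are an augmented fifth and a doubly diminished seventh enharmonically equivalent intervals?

Yes

An augmented fifth spans 8 semitones; a doubly diminished seventh spans 8.
They are enharmonically equivalent.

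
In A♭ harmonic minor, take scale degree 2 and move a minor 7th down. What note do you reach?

C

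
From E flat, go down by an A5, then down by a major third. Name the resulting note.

An augmented fifth down from Eb is Abb (letter A, 8 semitones down).
A major third down from Abb is Fbb (letter F, 4 semitones down).

Fbb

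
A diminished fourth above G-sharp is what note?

G up a perfect fourth is C, so the target letter is C.
From G#, a diminished fourth is 4 semitones up: C.

C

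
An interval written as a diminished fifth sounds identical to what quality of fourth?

A diminished fifth spans 6 semitones.
A fourth spanning 6 semitones is augmented (the perfect fourth is 5).

augmented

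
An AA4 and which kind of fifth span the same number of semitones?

perfect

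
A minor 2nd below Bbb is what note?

B down a major second is A, so the target letter is A.
From Bbb, a minor second is 1 semitone down: Ab.

Ab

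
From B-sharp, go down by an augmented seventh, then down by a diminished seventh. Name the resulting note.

D#

An augmented seventh down from B# is C (letter C, 12 semitones down).
A diminished seventh down from C is D# (letter D, 9 semitones down).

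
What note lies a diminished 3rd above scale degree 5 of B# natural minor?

Scale degree 5 of B# natural minor is F##.
A diminished third (2 semitones) above F## lands on the letter A, giving A.

A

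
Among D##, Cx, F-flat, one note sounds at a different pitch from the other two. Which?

C##

In 12-tone equal temperament, enharmonic equivalents share a pitch class. D## is pitch class 4; C## is pitch class 2; Fb is pitch class 4.
D## and Fb share pitch class 4, while C## is pitch class 2.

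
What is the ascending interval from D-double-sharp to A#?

diminished fifth

Counting letters D–E–F–G–A gives a fifth.
D##→A# = 6 semitones, 1 narrower than the perfect fifth (7), so diminished.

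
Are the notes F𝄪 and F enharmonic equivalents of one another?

No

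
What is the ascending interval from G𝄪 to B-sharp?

minor third

Counting letters G–A–B gives a third.
G##→B# = 3 semitones, 1 narrower than the major third (4), so minor.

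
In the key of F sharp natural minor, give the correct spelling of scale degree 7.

Degree 7 takes the letter 6 steps above F, which is E.
In natural minor, degree 7 sits 10 semitones above the tonic. F# + 10 semitones is pitch class 4, spelled on E as E.

E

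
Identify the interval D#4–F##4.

major third

The letter names run D→F, a span of 2 letter steps, so the interval is some kind of third.
D# to F## is 4 semitones. A major third is 4, so 4 makes it major.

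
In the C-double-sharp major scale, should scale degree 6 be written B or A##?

Each scale degree takes a distinct letter name. Degree 6 of a scale on C must use the letter A.
A## and B are enharmonically the same pitch, but only A## uses the letter A, so it is the correct spelling here.

A##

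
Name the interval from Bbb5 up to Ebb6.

The letter names run B→E, a span of 3 letter steps, so the interval is some kind of fourth.
Bbb to Ebb is 5 semitones. A perfect fourth is 5, so 5 makes it perfect.

perfect fourth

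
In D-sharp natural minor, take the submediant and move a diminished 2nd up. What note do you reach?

Cb

The submediant of D# natural minor is B.
A diminished second (0 semitones) above B lands on the letter C, giving Cb.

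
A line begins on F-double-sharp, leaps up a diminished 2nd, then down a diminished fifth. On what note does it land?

A diminished second up from F## is G (letter G, 0 semitones up).
A diminished fifth down from G is C# (letter C, 6 semitones down).

C#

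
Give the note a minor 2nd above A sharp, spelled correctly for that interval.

B

A second above A lands on the letter B.
A minor second spans 1 semitone, so A# moves to pitch class 11. On the letter B that is B.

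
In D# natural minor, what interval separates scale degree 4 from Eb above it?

diminished sixth

Scale degree 4 of D# natural minor is G#.
G# up to Eb: letters G→E make it a sixth; 7 semitones makes it diminished.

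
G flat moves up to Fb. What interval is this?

minor seventh

Counting letters G–A–B–C–D–E–F gives a seventh.
Gb→Fb = 10 semitones, 1 narrower than the major seventh (11), so minor.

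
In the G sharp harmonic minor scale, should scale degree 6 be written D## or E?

Each scale degree takes a distinct letter name. Degree 6 of a scale on G must use the letter E.
E and D## are enharmonically the same pitch, but only E uses the letter E, so it is the correct spelling here.

E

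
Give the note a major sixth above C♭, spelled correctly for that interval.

A sixth above C lands on the letter A.
A major sixth spans 9 semitones, so Cb moves to pitch class 8. On the letter A that is Ab.

Ab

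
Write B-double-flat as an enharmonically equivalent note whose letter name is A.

A

Plain A sits at the same pitch as Bbb, so on the letter A the same pitch needs a natural: A.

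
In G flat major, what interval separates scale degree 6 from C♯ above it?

augmented sixth

Scale degree 6 of Gb major is Eb.
Eb up to C#: letters E→C make it a sixth; 10 semitones makes it augmented.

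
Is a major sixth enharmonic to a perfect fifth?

No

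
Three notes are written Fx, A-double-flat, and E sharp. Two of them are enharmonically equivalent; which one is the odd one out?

E#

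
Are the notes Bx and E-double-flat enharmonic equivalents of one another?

Two spellings are enharmonically equivalent only if they share a pitch class.
Here B## → 1, Ebb → 2; 1 ≠ 2, so they are not.

No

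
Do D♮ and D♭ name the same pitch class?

No

D is pitch class 2; Db is pitch class 1.
The pitch classes differ (2 vs. 1), so they are not enharmonic equivalents.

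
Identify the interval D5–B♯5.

augmented sixth

The letter names run D→B, a span of 5 letter steps, so the interval is some kind of sixth.
D to B# is 10 semitones. A major sixth is 9, so 10 makes it augmented.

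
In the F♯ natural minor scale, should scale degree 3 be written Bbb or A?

Each scale degree takes a distinct letter name. Degree 3 of a scale on F must use the letter A.
A and Bbb are enharmonically the same pitch, but only A uses the letter A, so it is the correct spelling here.

A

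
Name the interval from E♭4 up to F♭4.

Counting letters E–F gives a second.
Eb→Fb = 1 semitone, 1 narrower than the major second (2), so minor.

minor second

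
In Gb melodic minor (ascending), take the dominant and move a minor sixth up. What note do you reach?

The dominant of Gb melodic minor (ascending) is Db.
A minor sixth (8 semitones) above Db lands on the letter B, giving Bbb.

Bbb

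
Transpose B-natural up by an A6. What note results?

G##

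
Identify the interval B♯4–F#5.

diminished fifth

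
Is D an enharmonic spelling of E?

D is pitch class 2; E is pitch class 4.
The pitch classes differ (2 vs. 4), so they are not enharmonic equivalents.

No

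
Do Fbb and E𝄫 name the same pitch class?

Two spellings are enharmonically equivalent only if they share a pitch class.
Here Fbb → 3, Ebb → 2; 2 ≠ 3, so they are not.

No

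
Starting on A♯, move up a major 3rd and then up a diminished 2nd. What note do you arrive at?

D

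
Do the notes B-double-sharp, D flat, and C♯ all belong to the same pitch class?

B## = pitch class 1 and Db = pitch class 1 and C# = pitch class 1 — the same pitch class, so they are enharmonic equivalents.

Yes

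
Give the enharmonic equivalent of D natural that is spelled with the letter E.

Ebb

Plain E sits 2 semitones above D, so on the letter E the same pitch needs a double flat: Ebb.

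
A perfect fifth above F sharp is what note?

F up a perfect fifth is C, so the target letter is C.
From F#, a perfect fifth is 7 semitones up: C#.

C#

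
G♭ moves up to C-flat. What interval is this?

perfect fourth

The letter names run G→C, a span of 3 letter steps, so the interval is some kind of fourth.
Gb to Cb is 5 semitones. A perfect fourth is 5, so 5 makes it perfect.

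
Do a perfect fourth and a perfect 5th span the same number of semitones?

No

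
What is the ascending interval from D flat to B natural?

augmented sixth

The letter names run D→B, a span of 5 letter steps, so the interval is some kind of sixth.
Db to B is 10 semitones. A major sixth is 9, so 10 makes it augmented.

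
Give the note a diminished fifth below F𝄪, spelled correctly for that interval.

B##

F down a perfect fifth is Bb, so the target letter is B.
From F##, a diminished fifth is 6 semitones down: B##.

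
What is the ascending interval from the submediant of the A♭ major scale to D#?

augmented sixth

The submediant of Ab major is F.
F up to D#: letters F→D make it a sixth; 10 semitones makes it augmented.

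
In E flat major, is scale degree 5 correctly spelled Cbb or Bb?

Bb

Each scale degree takes a distinct letter name. Degree 5 of a scale on E must use the letter B.
Bb and Cbb are enharmonically the same pitch, but only Bb uses the letter B, so it is the correct spelling here.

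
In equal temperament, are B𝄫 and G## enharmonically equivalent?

Yes

Bbb = pitch class 9 and G## = pitch class 9 — the same pitch class, so they are enharmonic equivalents.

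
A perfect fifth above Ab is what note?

Eb

A up a perfect fifth is E, so the target letter is E.
From Ab, a perfect fifth is 7 semitones up: Eb.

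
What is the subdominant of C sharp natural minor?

F#

Degree 4 takes the letter 3 steps above C, which is F.
In natural minor, degree 4 sits 5 semitones above the tonic. C# + 5 semitones is pitch class 6, spelled on F as F#.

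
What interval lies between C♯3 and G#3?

The letter names run C→G, a span of 4 letter steps, so the interval is some kind of fifth.
C# to G# is 7 semitones. A perfect fifth is 7, so 7 makes it perfect.

perfect fifth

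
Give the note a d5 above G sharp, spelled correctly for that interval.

A fifth above G lands on the letter D.
A diminished fifth spans 6 semitones, so G# moves to pitch class 2. On the letter D that is D.

D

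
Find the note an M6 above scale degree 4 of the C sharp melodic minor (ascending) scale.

D#

Scale degree 4 of C# melodic minor (ascending) is F#.
A major sixth (9 semitones) above F# lands on the letter D, giving D#.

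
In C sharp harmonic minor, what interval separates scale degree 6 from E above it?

perfect fifth

Scale degree 6 of C# harmonic minor is A.
A up to E: letters A→E make it a fifth; 7 semitones makes it perfect.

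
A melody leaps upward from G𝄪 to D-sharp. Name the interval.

diminished fifth

The letter names run G→D, a span of 4 letter steps, so the interval is some kind of fifth.
G## to D# is 6 semitones. A perfect fifth is 7, so 6 makes it diminished.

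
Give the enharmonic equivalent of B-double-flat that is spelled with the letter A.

Plain A sits at the same pitch as Bbb, so on the letter A the same pitch needs a natural: A.

A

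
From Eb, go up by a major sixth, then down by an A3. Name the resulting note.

Abb

A major sixth up from Eb is C (letter C, 9 semitones up).
An augmented third down from C is Abb (letter A, 5 semitones down).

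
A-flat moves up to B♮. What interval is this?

augmented second

The letter names run A→B, a span of 1 letter step, so the interval is some kind of second.
Ab to B is 3 semitones. A major second is 2, so 3 makes it augmented.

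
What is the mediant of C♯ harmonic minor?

E

Degree 3 takes the letter 2 steps above C, which is E.
In harmonic minor, degree 3 sits 3 semitones above the tonic. C# + 3 semitones is pitch class 4, spelled on E as E.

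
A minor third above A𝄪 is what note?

C##

A third above A lands on the letter C.
A minor third spans 3 semitones, so A## moves to pitch class 2. On the letter C that is C##.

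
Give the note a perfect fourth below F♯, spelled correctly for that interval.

C#

A fourth below F lands on the letter C.
A perfect fourth spans 5 semitones, so F# moves to pitch class 1. On the letter C that is C#.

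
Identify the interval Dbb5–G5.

The letter names run D→G, a span of 3 letter steps, so the interval is some kind of fourth.
Dbb to G is 7 semitones. A perfect fourth is 5, so 7 makes it doubly augmented.

doubly augmented fourth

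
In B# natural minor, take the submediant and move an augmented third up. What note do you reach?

The submediant of B# natural minor is G#.
An augmented third (5 semitones) above G# lands on the letter B, giving B##.

B##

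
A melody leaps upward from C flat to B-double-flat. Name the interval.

minor seventh

The letter names run C→B, a span of 6 letter steps, so the interval is some kind of seventh.
Cb to Bbb is 10 semitones. A major seventh is 11, so 10 makes it minor.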